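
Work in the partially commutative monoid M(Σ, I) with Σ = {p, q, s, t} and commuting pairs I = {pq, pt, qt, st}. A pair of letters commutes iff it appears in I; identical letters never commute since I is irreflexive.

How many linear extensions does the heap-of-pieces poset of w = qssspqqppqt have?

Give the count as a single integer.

#0=q has no predecessor
#1=s depends on [0:q]
#2=s depends on [1:s]
#3=s depends on [2:s]
#4=p depends on [3:s]
#5=q depends on [3:s]
#6=q depends on [5:q]
#7=p depends on [4:p]
#8=p depends on [7:p]
#9=q depends on [6:q]
#10=t has no predecessor
sources: [0:q, 10:t]
N(rest) = Σ N(rest − s) over sources s of rest; N(one piece) = 1:
  size 1 → [8]=1  [9]=1  [10]=1
  size 2 → [6,9]=1  [7,8]=1  [8,9]=2  [8,10]=2  [9,10]=2
  size 3 → [4,7,8]=1  [5,6,9]=1  [6,8,9]=3  [6,9,10]=3  [7,8,9]=3  [7,8,10]=3  [8,9,10]=6
  size 4 → [4,7,8,9]=4  [4,7,8,10]=4  [5,6,8,9]=4  [5,6,9,10]=4  [6,7,8,9]=6  [6,8,9,10]=12  [7,8,9,10]=12
  size 5 → [4,6,7,8,9]=10  [4,7,8,9,10]=20  [5,6,7,8,9]=10  [5,6,8,9,10]=20  [6,7,8,9,10]=30
  size 6 → [4,5,6,7,8,9]=20  [4,6,7,8,9,10]=60  [5,6,7,8,9,10]=60
  size 7 → [3,4,5,6,7,8,9]=20  [4,5,6,7,8,9,10]=140
  size 8 → [2,3,4,5,6,7,8,9]=20  [3,4,5,6,7,8,9,10]=160
  size 9 → [1,2,3,4,5,6,7,8,9]=20  [2,3,4,5,6,7,8,9,10]=180
  first=0(q) contributes 200
  first=10(t) contributes 20
|[w]| = 220

220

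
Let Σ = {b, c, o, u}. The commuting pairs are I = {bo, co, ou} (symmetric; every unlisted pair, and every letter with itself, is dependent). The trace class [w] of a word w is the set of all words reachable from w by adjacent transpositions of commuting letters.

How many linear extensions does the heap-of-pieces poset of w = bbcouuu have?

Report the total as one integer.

drop 0:b onto floor
drop 1:b onto {0:b}
drop 2:c onto {1:b}
drop 3:o onto floor
drop 4:u onto {2:c}
drop 5:u onto {4:u}
drop 6:u onto {5:u}
ground layer = {0:b, 3:o}
drop-orders for the pieces not yet dropped (sum over which currently-grounded one goes next):
  1 to go: {3} 1  {6} 1
  2 to go: {3,6} 2  {5,6} 1
  3 to go: {3,5,6} 3  {4,5,6} 1
  4 to go: {2,4,5,6} 1  {3,4,5,6} 4
  5 to go: {1,2,4,5,6} 1  {2,3,4,5,6} 5
  if 0:b drops first: 6 orders
  if 3:o drops first: 1 orders
heap linearizations: 7

7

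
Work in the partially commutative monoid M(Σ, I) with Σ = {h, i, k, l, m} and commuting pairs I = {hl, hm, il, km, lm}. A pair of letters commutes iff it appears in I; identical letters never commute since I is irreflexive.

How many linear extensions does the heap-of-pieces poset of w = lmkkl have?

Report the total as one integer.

5

piece 0:l — minimal
piece 1:m — minimal
piece 2:k rests on {0:l}
piece 3:k rests on {2:k}
piece 4:l rests on {3:k}
minimal pieces: {0:l, 1:m}
ways to finish when only these pieces remain (= sum over removing one remaining piece with nothing left below it):
  1 left: {1}→1  {4}→1
  2 left: {1,4}→2  {3,4}→1
  3 left: {1,3,4}→3  {2,3,4}→1
  placing 0:l first → 4 extensions
  placing 1:m first → 1 extensions
total linear extensions = 5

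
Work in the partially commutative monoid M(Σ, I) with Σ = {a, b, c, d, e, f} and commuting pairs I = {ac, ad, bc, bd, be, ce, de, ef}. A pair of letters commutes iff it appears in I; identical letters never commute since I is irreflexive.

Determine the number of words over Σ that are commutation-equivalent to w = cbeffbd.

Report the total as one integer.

piece 0:c — minimal
piece 1:b — minimal
piece 2:e — minimal
piece 3:f rests on {0:c, 1:b}
piece 4:f rests on {3:f}
piece 5:b rests on {4:f}
piece 6:d rests on {4:f}
minimal pieces: {0:c, 1:b, 2:e}
ways to finish when only these pieces remain (= sum over removing one remaining piece with nothing left below it):
  1 left: {2}→1  {5}→1  {6}→1
  2 left: {2,5}→2  {2,6}→2  {5,6}→2
  3 left: {2,5,6}→6  {4,5,6}→2
  4 left: {2,4,5,6}→8  {3,4,5,6}→2
  5 left: {0,3,4,5,6}→2  {1,3,4,5,6}→2  {2,3,4,5,6}→10
  placing 0:c first → 12 extensions
  placing 1:b first → 12 extensions
  placing 2:e first → 4 extensions
total linear extensions = 28

28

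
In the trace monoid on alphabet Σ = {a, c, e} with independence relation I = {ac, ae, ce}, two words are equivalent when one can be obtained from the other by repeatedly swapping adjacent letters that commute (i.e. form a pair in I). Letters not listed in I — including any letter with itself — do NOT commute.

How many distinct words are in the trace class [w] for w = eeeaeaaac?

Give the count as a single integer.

drop 0:e onto floor
drop 1:e onto {0:e}
drop 2:e onto {1:e}
drop 3:a onto floor
drop 4:e onto {2:e}
drop 5:a onto {3:a}
drop 6:a onto {5:a}
drop 7:a onto {6:a}
drop 8:c onto floor
ground layer = {0:e, 3:a, 8:c}
drop-orders for the pieces not yet dropped (sum over which currently-grounded one goes next):
  1 to go: {4} 1  {7} 1  {8} 1
  2 to go: {2,4} 1  {4,7} 2  {4,8} 2  {6,7} 1  {7,8} 2
  3 to go: {1,2,4} 1  {2,4,7} 3  {2,4,8} 3  {4,6,7} 3  {4,7,8} 6  {5,6,7} 1  {6,7,8} 3
  4 to go: {0,1,2,4} 1  {1,2,4,7} 4  {1,2,4,8} 4  {2,4,6,7} 6  {2,4,7,8} 12  {3,5,6,7} 1  {4,5,6,7} 4  {4,6,7,8} 12  {5,6,7,8} 4
  5 to go: {0,1,2,4,7} 5  {0,1,2,4,8} 5  {1,2,4,6,7} 10  {1,2,4,7,8} 20  {2,4,5,6,7} 10  {2,4,6,7,8} 30  {3,4,5,6,7} 5  {3,5,6,7,8} 5  {4,5,6,7,8} 20
  6 to go: {0,1,2,4,6,7} 15  {0,1,2,4,7,8} 30  {1,2,4,5,6,7} 20  {1,2,4,6,7,8} 60  {2,3,4,5,6,7} 15  {2,4,5,6,7,8} 60  {3,4,5,6,7,8} 30
  7 to go: {0,1,2,4,5,6,7} 35  {0,1,2,4,6,7,8} 105  {1,2,3,4,5,6,7} 35  {1,2,4,5,6,7,8} 140  {2,3,4,5,6,7,8} 105
  if 0:e drops first: 280 orders
  if 3:a drops first: 280 orders
  if 8:c drops first: 70 orders
heap linearizations: 630

630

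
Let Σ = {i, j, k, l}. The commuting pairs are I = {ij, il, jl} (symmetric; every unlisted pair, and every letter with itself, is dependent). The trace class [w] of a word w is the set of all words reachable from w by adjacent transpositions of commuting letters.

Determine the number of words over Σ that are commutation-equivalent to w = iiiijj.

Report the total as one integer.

15

drop 0:i onto floor
drop 1:i onto {0:i}
drop 2:i onto {1:i}
drop 3:i onto {2:i}
drop 4:j onto floor
drop 5:j onto {4:j}
ground layer = {0:i, 4:j}
drop-orders for the pieces not yet dropped (sum over which currently-grounded one goes next):
  1 to go: {3} 1  {5} 1
  2 to go: {2,3} 1  {3,5} 2  {4,5} 1
  3 to go: {1,2,3} 1  {2,3,5} 3  {3,4,5} 3
  4 to go: {0,1,2,3} 1  {1,2,3,5} 4  {2,3,4,5} 6
  if 0:i drops first: 10 orders
  if 4:j drops first: 5 orders
heap linearizations: 15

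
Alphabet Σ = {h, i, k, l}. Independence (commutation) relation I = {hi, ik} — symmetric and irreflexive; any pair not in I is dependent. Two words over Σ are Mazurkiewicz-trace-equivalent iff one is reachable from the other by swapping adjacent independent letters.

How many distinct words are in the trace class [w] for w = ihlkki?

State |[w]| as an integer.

piece 0:i — minimal
piece 1:h — minimal
piece 2:l rests on {0:i, 1:h}
piece 3:k rests on {2:l}
piece 4:k rests on {3:k}
piece 5:i rests on {2:l}
minimal pieces: {0:i, 1:h}
ways to finish when only these pieces remain (= sum over removing one remaining piece with nothing left below it):
  1 left: {4}→1  {5}→1
  2 left: {3,4}→1  {4,5}→2
  3 left: {3,4,5}→3
  4 left: {2,3,4,5}→3
  placing 0:i first → 3 extensions
  placing 1:h first → 3 extensions
total linear extensions = 6

6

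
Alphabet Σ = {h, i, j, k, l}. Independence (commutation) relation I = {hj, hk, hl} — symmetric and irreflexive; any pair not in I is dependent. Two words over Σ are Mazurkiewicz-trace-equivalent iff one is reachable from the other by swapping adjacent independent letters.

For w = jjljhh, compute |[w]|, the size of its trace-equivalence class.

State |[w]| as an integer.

#0=j has no predecessor
#1=j depends on [0:j]
#2=l depends on [1:j]
#3=j depends on [2:l]
#4=h has no predecessor
#5=h depends on [4:h]
sources: [0:j, 4:h]
N(rest) = Σ N(rest − s) over sources s of rest; N(one piece) = 1:
  size 1 → [3]=1  [5]=1
  size 2 → [2,3]=1  [3,5]=2  [4,5]=1
  size 3 → [1,2,3]=1  [2,3,5]=3  [3,4,5]=3
  size 4 → [0,1,2,3]=1  [1,2,3,5]=4  [2,3,4,5]=6
  first=0(j) contributes 10
  first=4(h) contributes 5
|[w]| = 15

15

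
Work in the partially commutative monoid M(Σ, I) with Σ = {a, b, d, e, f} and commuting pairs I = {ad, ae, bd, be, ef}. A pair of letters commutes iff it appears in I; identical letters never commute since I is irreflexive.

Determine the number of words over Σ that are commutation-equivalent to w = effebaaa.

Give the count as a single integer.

drop 0:e onto floor
drop 1:f onto floor
drop 2:f onto {1:f}
drop 3:e onto {0:e}
drop 4:b onto {2:f}
drop 5:a onto {4:b}
drop 6:a onto {5:a}
drop 7:a onto {6:a}
ground layer = {0:e, 1:f}
drop-orders for the pieces not yet dropped (sum over which currently-grounded one goes next):
  1 to go: {3} 1  {7} 1
  2 to go: {0,3} 1  {3,7} 2  {6,7} 1
  3 to go: {0,3,7} 3  {3,6,7} 3  {5,6,7} 1
  4 to go: {0,3,6,7} 6  {3,5,6,7} 4  {4,5,6,7} 1
  5 to go: {0,3,5,6,7} 10  {2,4,5,6,7} 1  {3,4,5,6,7} 5
  6 to go: {0,3,4,5,6,7} 15  {1,2,4,5,6,7} 1  {2,3,4,5,6,7} 6
  if 0:e drops first: 7 orders
  if 1:f drops first: 21 orders
heap linearizations: 28

28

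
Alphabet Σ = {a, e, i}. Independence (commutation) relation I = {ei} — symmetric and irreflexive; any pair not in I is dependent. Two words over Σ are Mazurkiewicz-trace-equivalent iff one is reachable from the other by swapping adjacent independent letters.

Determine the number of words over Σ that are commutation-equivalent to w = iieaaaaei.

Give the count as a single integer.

drop 0:i onto floor
drop 1:i onto {0:i}
drop 2:e onto floor
drop 3:a onto {1:i, 2:e}
drop 4:a onto {3:a}
drop 5:a onto {4:a}
drop 6:a onto {5:a}
drop 7:e onto {6:a}
drop 8:i onto {6:a}
ground layer = {0:i, 2:e}
drop-orders for the pieces not yet dropped (sum over which currently-grounded one goes next):
  1 to go: {7} 1  {8} 1
  2 to go: {7,8} 2
  3 to go: {6,7,8} 2
  4 to go: {5,6,7,8} 2
  5 to go: {4,5,6,7,8} 2
  6 to go: {3,4,5,6,7,8} 2
  7 to go: {1,3,4,5,6,7,8} 2  {2,3,4,5,6,7,8} 2
  if 0:i drops first: 4 orders
  if 2:e drops first: 2 orders
heap linearizations: 6

6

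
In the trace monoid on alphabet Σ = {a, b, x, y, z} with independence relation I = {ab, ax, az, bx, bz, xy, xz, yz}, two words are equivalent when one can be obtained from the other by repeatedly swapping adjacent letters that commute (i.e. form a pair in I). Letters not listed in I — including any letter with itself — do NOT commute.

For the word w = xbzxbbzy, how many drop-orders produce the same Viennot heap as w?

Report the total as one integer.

piece 0:x — minimal
piece 1:b — minimal
piece 2:z — minimal
piece 3:x rests on {0:x}
piece 4:b rests on {1:b}
piece 5:b rests on {4:b}
piece 6:z rests on {2:z}
piece 7:y rests on {5:b}
minimal pieces: {0:x, 1:b, 2:z}
ways to finish when only these pieces remain (= sum over removing one remaining piece with nothing left below it):
  1 left: {3}→1  {6}→1  {7}→1
  2 left: {0,3}→1  {2,6}→1  {3,6}→2  {3,7}→2  {5,7}→1  {6,7}→2
  3 left: {0,3,6}→3  {0,3,7}→3  {2,3,6}→3  {2,6,7}→3  {3,5,7}→3  {3,6,7}→6  {4,5,7}→1  {5,6,7}→3
  4 left: {0,2,3,6}→6  {0,3,5,7}→6  {0,3,6,7}→12  {1,4,5,7}→1  {2,3,6,7}→12  {2,5,6,7}→6  {3,4,5,7}→4  {3,5,6,7}→12  {4,5,6,7}→4
  5 left: {0,2,3,6,7}→30  {0,3,4,5,7}→10  {0,3,5,6,7}→30  {1,3,4,5,7}→5  {1,4,5,6,7}→5  {2,3,5,6,7}→30  {2,4,5,6,7}→10  {3,4,5,6,7}→20
  6 left: {0,1,3,4,5,7}→15  {0,2,3,5,6,7}→90  {0,3,4,5,6,7}→60  {1,2,4,5,6,7}→15  {1,3,4,5,6,7}→30  {2,3,4,5,6,7}→60
  placing 0:x first → 105 extensions
  placing 1:b first → 210 extensions
  placing 2:z first → 105 extensions
total linear extensions = 420

420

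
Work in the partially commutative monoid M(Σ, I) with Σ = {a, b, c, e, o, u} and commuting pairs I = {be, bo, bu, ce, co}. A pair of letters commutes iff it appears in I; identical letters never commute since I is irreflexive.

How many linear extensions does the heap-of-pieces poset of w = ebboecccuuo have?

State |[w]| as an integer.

0(e) covers ∅
1(b) covers ∅
2(b) covers 1:b
3(o) covers 0:e
4(e) covers 3:o
5(c) covers 2:b
6(c) covers 5:c
7(c) covers 6:c
8(u) covers 4:e, 7:c
9(u) covers 8:u
10(o) covers 9:u
floor of heap: 0:e, 1:b
completions by unplaced set U, small U first (add the entries for U minus each lowest piece of U):
  |U|=1: {10}:1
  |U|=2: {9,10}:1
  |U|=3: {8,9,10}:1
  |U|=4: {4,8,9,10}:1  {7,8,9,10}:1
  |U|=5: {3,4,8,9,10}:1  {4,7,8,9,10}:2  {6,7,8,9,10}:1
  |U|=6: {0,3,4,8,9,10}:1  {3,4,7,8,9,10}:3  {4,6,7,8,9,10}:3  {5,6,7,8,9,10}:1
  |U|=7: {0,3,4,7,8,9,10}:4  {2,5,6,7,8,9,10}:1  {3,4,6,7,8,9,10}:6  {4,5,6,7,8,9,10}:4
  |U|=8: {0,3,4,6,7,8,9,10}:10  {1,2,5,6,7,8,9,10}:1  {2,4,5,6,7,8,9,10}:5  {3,4,5,6,7,8,9,10}:10
  |U|=9: {0,3,4,5,6,7,8,9,10}:20  {1,2,4,5,6,7,8,9,10}:6  {2,3,4,5,6,7,8,9,10}:15
  start at 0(e): 21
  start at 1(b): 35
sum over floor = 56

56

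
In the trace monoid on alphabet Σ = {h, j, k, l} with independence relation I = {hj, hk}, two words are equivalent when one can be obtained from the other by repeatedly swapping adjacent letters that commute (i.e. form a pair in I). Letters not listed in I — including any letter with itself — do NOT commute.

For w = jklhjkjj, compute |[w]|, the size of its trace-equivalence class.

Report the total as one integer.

5

piece 0:j — minimal
piece 1:k rests on {0:j}
piece 2:l rests on {1:k}
piece 3:h rests on {2:l}
piece 4:j rests on {2:l}
piece 5:k rests on {4:j}
piece 6:j rests on {5:k}
piece 7:j rests on {6:j}
minimal pieces: {0:j}
ways to finish when only these pieces remain (= sum over removing one remaining piece with nothing left below it):
  1 left: {3}→1  {7}→1
  2 left: {3,7}→2  {6,7}→1
  3 left: {3,6,7}→3  {5,6,7}→1
  4 left: {3,5,6,7}→4  {4,5,6,7}→1
  5 left: {3,4,5,6,7}→5
  6 left: {2,3,4,5,6,7}→5
  placing 0:j first → 5 extensions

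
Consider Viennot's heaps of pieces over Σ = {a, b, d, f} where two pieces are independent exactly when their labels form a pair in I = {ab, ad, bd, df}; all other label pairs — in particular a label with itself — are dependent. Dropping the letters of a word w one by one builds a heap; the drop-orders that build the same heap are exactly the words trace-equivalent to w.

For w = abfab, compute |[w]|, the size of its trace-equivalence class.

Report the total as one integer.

0(a) covers ∅
1(b) covers ∅
2(f) covers 0:a, 1:b
3(a) covers 2:f
4(b) covers 2:f
floor of heap: 0:a, 1:b
completions by unplaced set U, small U first (add the entries for U minus each lowest piece of U):
  |U|=1: {3}:1  {4}:1
  |U|=2: {3,4}:2
  |U|=3: {2,3,4}:2
  start at 0(a): 2
  start at 1(b): 2
sum over floor = 4

4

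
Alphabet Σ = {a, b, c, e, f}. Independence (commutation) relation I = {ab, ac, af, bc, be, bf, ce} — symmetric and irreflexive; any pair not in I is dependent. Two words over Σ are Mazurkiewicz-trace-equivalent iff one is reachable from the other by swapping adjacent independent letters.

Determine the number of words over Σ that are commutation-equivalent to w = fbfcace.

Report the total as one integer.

0(f) covers ∅
1(b) covers ∅
2(f) covers 0:f
3(c) covers 2:f
4(a) covers ∅
5(c) covers 3:c
6(e) covers 2:f, 4:a
floor of heap: 0:f, 1:b, 4:a
completions by unplaced set U, small U first (add the entries for U minus each lowest piece of U):
  |U|=1: {1}:1  {5}:1  {6}:1
  |U|=2: {1,5}:2  {1,6}:2  {3,5}:1  {4,6}:1  {5,6}:2
  |U|=3: {1,3,5}:3  {1,4,6}:3  {1,5,6}:6  {3,5,6}:3  {4,5,6}:3
  |U|=4: {1,3,5,6}:12  {1,4,5,6}:12  {2,3,5,6}:3  {3,4,5,6}:6
  |U|=5: {0,2,3,5,6}:3  {1,2,3,5,6}:15  {1,3,4,5,6}:30  {2,3,4,5,6}:9
  start at 0(f): 54
  start at 1(b): 12
  start at 4(a): 18
sum over floor = 84

84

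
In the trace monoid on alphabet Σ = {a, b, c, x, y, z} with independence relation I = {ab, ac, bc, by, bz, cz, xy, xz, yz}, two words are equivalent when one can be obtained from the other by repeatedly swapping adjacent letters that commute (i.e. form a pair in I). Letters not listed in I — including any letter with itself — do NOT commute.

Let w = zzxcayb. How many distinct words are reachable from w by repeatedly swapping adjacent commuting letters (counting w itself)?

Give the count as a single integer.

#0=z has no predecessor
#1=z depends on [0:z]
#2=x has no predecessor
#3=c depends on [2:x]
#4=a depends on [1:z, 2:x]
#5=y depends on [3:c, 4:a]
#6=b depends on [2:x]
sources: [0:z, 2:x]
N(rest) = Σ N(rest − s) over sources s of rest; N(one piece) = 1:
  size 1 → [5]=1  [6]=1
  size 2 → [3,5]=1  [4,5]=1  [5,6]=2
  size 3 → [1,4,5]=1  [3,4,5]=2  [3,5,6]=3  [4,5,6]=3
  size 4 → [0,1,4,5]=1  [1,3,4,5]=3  [1,4,5,6]=4  [3,4,5,6]=8
  size 5 → [0,1,3,4,5]=4  [0,1,4,5,6]=5  [1,3,4,5,6]=15  [2,3,4,5,6]=8
  first=0(z) contributes 23
  first=2(x) contributes 24
|[w]| = 47

47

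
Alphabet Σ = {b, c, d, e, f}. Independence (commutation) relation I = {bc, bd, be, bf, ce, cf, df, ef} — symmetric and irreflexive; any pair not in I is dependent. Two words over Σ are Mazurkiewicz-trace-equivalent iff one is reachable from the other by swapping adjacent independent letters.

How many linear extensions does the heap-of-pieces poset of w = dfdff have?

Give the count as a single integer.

#0=d has no predecessor
#1=f has no predecessor
#2=d depends on [0:d]
#3=f depends on [1:f]
#4=f depends on [3:f]
sources: [0:d, 1:f]
N(rest) = Σ N(rest − s) over sources s of rest; N(one piece) = 1:
  size 1 → [2]=1  [4]=1
  size 2 → [0,2]=1  [2,4]=2  [3,4]=1
  size 3 → [0,2,4]=3  [1,3,4]=1  [2,3,4]=3
  first=0(d) contributes 4
  first=1(f) contributes 6
|[w]| = 10

10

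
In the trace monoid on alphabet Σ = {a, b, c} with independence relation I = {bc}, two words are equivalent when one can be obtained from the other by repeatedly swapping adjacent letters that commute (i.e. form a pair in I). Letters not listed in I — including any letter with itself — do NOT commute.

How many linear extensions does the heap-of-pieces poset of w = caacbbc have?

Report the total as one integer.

piece 0:c — minimal
piece 1:a rests on {0:c}
piece 2:a rests on {1:a}
piece 3:c rests on {2:a}
piece 4:b rests on {2:a}
piece 5:b rests on {4:b}
piece 6:c rests on {3:c}
minimal pieces: {0:c}
ways to finish when only these pieces remain (= sum over removing one remaining piece with nothing left below it):
  1 left: {5}→1  {6}→1
  2 left: {3,6}→1  {4,5}→1  {5,6}→2
  3 left: {3,5,6}→3  {4,5,6}→3
  4 left: {3,4,5,6}→6
  5 left: {2,3,4,5,6}→6
  placing 0:c first → 6 extensions

6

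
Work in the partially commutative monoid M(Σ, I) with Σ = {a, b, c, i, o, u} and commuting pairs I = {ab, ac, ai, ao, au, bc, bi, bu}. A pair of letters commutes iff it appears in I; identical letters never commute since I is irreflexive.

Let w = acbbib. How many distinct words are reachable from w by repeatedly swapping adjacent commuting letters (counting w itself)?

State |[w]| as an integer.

0(a) covers ∅
1(c) covers ∅
2(b) covers ∅
3(b) covers 2:b
4(i) covers 1:c
5(b) covers 3:b
floor of heap: 0:a, 1:c, 2:b
completions by unplaced set U, small U first (add the entries for U minus each lowest piece of U):
  |U|=1: {0}:1  {4}:1  {5}:1
  |U|=2: {0,4}:2  {0,5}:2  {1,4}:1  {3,5}:1  {4,5}:2
  |U|=3: {0,1,4}:3  {0,3,5}:3  {0,4,5}:6  {1,4,5}:3  {2,3,5}:1  {3,4,5}:3
  |U|=4: {0,1,4,5}:12  {0,2,3,5}:4  {0,3,4,5}:12  {1,3,4,5}:6  {2,3,4,5}:4
  start at 0(a): 10
  start at 1(c): 20
  start at 2(b): 30
sum over floor = 60

60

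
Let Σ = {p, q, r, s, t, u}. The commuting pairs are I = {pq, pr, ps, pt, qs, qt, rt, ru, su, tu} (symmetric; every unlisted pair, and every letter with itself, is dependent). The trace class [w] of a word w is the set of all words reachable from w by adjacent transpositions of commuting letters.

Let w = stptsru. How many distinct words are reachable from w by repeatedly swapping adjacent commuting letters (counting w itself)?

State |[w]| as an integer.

21

#0=s has no predecessor
#1=t depends on [0:s]
#2=p has no predecessor
#3=t depends on [1:t]
#4=s depends on [3:t]
#5=r depends on [4:s]
#6=u depends on [2:p]
sources: [0:s, 2:p]
N(rest) = Σ N(rest − s) over sources s of rest; N(one piece) = 1:
  size 1 → [5]=1  [6]=1
  size 2 → [2,6]=1  [4,5]=1  [5,6]=2
  size 3 → [2,5,6]=3  [3,4,5]=1  [4,5,6]=3
  size 4 → [1,3,4,5]=1  [2,4,5,6]=6  [3,4,5,6]=4
  size 5 → [0,1,3,4,5]=1  [1,3,4,5,6]=5  [2,3,4,5,6]=10
  first=0(s) contributes 15
  first=2(p) contributes 6
|[w]| = 21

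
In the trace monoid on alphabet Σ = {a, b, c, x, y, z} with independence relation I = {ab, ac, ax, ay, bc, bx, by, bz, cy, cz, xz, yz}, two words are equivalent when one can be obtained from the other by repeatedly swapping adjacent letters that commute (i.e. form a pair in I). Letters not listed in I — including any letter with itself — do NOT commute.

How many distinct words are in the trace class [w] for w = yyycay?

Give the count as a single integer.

30

drop 0:y onto floor
drop 1:y onto {0:y}
drop 2:y onto {1:y}
drop 3:c onto floor
drop 4:a onto floor
drop 5:y onto {2:y}
ground layer = {0:y, 3:c, 4:a}
drop-orders for the pieces not yet dropped (sum over which currently-grounded one goes next):
  1 to go: {3} 1  {4} 1  {5} 1
  2 to go: {2,5} 1  {3,4} 2  {3,5} 2  {4,5} 2
  3 to go: {1,2,5} 1  {2,3,5} 3  {2,4,5} 3  {3,4,5} 6
  4 to go: {0,1,2,5} 1  {1,2,3,5} 4  {1,2,4,5} 4  {2,3,4,5} 12
  if 0:y drops first: 20 orders
  if 3:c drops first: 5 orders
  if 4:a drops first: 5 orders
heap linearizations: 30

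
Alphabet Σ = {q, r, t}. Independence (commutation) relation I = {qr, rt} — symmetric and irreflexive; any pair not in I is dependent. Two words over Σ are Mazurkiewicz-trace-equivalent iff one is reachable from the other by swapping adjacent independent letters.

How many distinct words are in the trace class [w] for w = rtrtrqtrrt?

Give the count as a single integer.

252

#0=r has no predecessor
#1=t has no predecessor
#2=r depends on [0:r]
#3=t depends on [1:t]
#4=r depends on [2:r]
#5=q depends on [3:t]
#6=t depends on [5:q]
#7=r depends on [4:r]
#8=r depends on [7:r]
#9=t depends on [6:t]
sources: [0:r, 1:t]
N(rest) = Σ N(rest − s) over sources s of rest; N(one piece) = 1:
  size 1 → [8]=1  [9]=1
  size 2 → [6,9]=1  [7,8]=1  [8,9]=2
  size 3 → [4,7,8]=1  [5,6,9]=1  [6,8,9]=3  [7,8,9]=3
  size 4 → [2,4,7,8]=1  [3,5,6,9]=1  [4,7,8,9]=4  [5,6,8,9]=4  [6,7,8,9]=6
  size 5 → [0,2,4,7,8]=1  [1,3,5,6,9]=1  [2,4,7,8,9]=5  [3,5,6,8,9]=5  [4,6,7,8,9]=10  [5,6,7,8,9]=10
  size 6 → [0,2,4,7,8,9]=6  [1,3,5,6,8,9]=6  [2,4,6,7,8,9]=15  [3,5,6,7,8,9]=15  [4,5,6,7,8,9]=20
  size 7 → [0,2,4,6,7,8,9]=21  [1,3,5,6,7,8,9]=21  [2,4,5,6,7,8,9]=35  [3,4,5,6,7,8,9]=35
  size 8 → [0,2,4,5,6,7,8,9]=56  [1,3,4,5,6,7,8,9]=56  [2,3,4,5,6,7,8,9]=70
  first=0(r) contributes 126
  first=1(t) contributes 126
|[w]| = 252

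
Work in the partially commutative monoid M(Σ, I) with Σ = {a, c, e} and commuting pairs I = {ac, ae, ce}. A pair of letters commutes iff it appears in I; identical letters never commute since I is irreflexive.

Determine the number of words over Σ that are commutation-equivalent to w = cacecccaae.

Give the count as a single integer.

2520

drop 0:c onto floor
drop 1:a onto floor
drop 2:c onto {0:c}
drop 3:e onto floor
drop 4:c onto {2:c}
drop 5:c onto {4:c}
drop 6:c onto {5:c}
drop 7:a onto {1:a}
drop 8:a onto {7:a}
drop 9:e onto {3:e}
ground layer = {0:c, 1:a, 3:e}
drop-orders for the pieces not yet dropped (sum over which currently-grounded one goes next):
  1 to go: {6} 1  {8} 1  {9} 1
  2 to go: {3,9} 1  {5,6} 1  {6,8} 2  {6,9} 2  {7,8} 1  {8,9} 2
  3 to go: {1,7,8} 1  {3,6,9} 3  {3,8,9} 3  {4,5,6} 1  {5,6,8} 3  {5,6,9} 3  {6,7,8} 3  {6,8,9} 6  {7,8,9} 3
  4 to go: {1,6,7,8} 4  {1,7,8,9} 4  {2,4,5,6} 1  {3,5,6,9} 6  {3,6,8,9} 12  {3,7,8,9} 6  {4,5,6,8} 4  {4,5,6,9} 4  {5,6,7,8} 6  {5,6,8,9} 12  {6,7,8,9} 12
  5 to go: {0,2,4,5,6} 1  {1,3,7,8,9} 10  {1,5,6,7,8} 10  {1,6,7,8,9} 20  {2,4,5,6,8} 5  {2,4,5,6,9} 5  {3,4,5,6,9} 10  {3,5,6,8,9} 30  {3,6,7,8,9} 30  {4,5,6,7,8} 10  {4,5,6,8,9} 20  {5,6,7,8,9} 30
  6 to go: {0,2,4,5,6,8} 6  {0,2,4,5,6,9} 6  {1,3,6,7,8,9} 60  {1,4,5,6,7,8} 20  {1,5,6,7,8,9} 60  {2,3,4,5,6,9} 15  {2,4,5,6,7,8} 15  {2,4,5,6,8,9} 30  {3,4,5,6,8,9} 60  {3,5,6,7,8,9} 90  {4,5,6,7,8,9} 60
  7 to go: {0,2,3,4,5,6,9} 21  {0,2,4,5,6,7,8} 21  {0,2,4,5,6,8,9} 42  {1,2,4,5,6,7,8} 35  {1,3,5,6,7,8,9} 210  {1,4,5,6,7,8,9} 140  {2,3,4,5,6,8,9} 105  {2,4,5,6,7,8,9} 105  {3,4,5,6,7,8,9} 210
  8 to go: {0,1,2,4,5,6,7,8} 56  {0,2,3,4,5,6,8,9} 168  {0,2,4,5,6,7,8,9} 168  {1,2,4,5,6,7,8,9} 280  {1,3,4,5,6,7,8,9} 560  {2,3,4,5,6,7,8,9} 420
  if 0:c drops first: 1260 orders
  if 1:a drops first: 756 orders
  if 3:e drops first: 504 orders
heap linearizations: 2520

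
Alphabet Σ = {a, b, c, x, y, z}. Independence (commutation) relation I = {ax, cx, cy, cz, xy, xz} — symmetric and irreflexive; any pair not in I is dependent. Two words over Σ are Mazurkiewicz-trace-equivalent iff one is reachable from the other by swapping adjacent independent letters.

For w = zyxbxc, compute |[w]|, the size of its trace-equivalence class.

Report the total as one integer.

#0=z has no predecessor
#1=y depends on [0:z]
#2=x has no predecessor
#3=b depends on [1:y, 2:x]
#4=x depends on [3:b]
#5=c depends on [3:b]
sources: [0:z, 2:x]
N(rest) = Σ N(rest − s) over sources s of rest; N(one piece) = 1:
  size 1 → [4]=1  [5]=1
  size 2 → [4,5]=2
  size 3 → [3,4,5]=2
  size 4 → [1,3,4,5]=2  [2,3,4,5]=2
  first=0(z) contributes 4
  first=2(x) contributes 2
|[w]| = 6

6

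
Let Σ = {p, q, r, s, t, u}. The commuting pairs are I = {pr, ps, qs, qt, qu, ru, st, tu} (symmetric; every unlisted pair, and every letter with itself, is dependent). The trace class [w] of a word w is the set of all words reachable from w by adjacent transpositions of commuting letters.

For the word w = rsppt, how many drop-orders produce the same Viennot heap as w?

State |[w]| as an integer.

9

#0=r has no predecessor
#1=s depends on [0:r]
#2=p has no predecessor
#3=p depends on [2:p]
#4=t depends on [0:r, 3:p]
sources: [0:r, 2:p]
N(rest) = Σ N(rest − s) over sources s of rest; N(one piece) = 1:
  size 1 → [1]=1  [4]=1
  size 2 → [1,4]=2  [3,4]=1
  size 3 → [0,1,4]=2  [1,3,4]=3  [2,3,4]=1
  first=0(r) contributes 4
  first=2(p) contributes 5
|[w]| = 9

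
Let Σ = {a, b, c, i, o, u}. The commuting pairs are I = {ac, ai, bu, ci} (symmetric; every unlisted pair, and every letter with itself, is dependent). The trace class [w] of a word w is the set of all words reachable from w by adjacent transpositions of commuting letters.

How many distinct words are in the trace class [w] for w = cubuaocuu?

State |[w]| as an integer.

0(c) covers ∅
1(u) covers 0:c
2(b) covers 0:c
3(u) covers 1:u
4(a) covers 2:b, 3:u
5(o) covers 4:a
6(c) covers 5:o
7(u) covers 6:c
8(u) covers 7:u
floor of heap: 0:c
completions by unplaced set U, small U first (add the entries for U minus each lowest piece of U):
  |U|=1: {8}:1
  |U|=2: {7,8}:1
  |U|=3: {6,7,8}:1
  |U|=4: {5,6,7,8}:1
  |U|=5: {4,5,6,7,8}:1
  |U|=6: {2,4,5,6,7,8}:1  {3,4,5,6,7,8}:1
  |U|=7: {1,3,4,5,6,7,8}:1  {2,3,4,5,6,7,8}:2
  start at 0(c): 3

3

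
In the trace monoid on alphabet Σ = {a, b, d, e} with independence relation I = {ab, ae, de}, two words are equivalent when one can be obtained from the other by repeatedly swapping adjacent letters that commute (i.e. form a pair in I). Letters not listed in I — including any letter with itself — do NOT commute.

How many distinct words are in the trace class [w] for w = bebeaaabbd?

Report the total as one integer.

84

0(b) covers ∅
1(e) covers 0:b
2(b) covers 1:e
3(e) covers 2:b
4(a) covers ∅
5(a) covers 4:a
6(a) covers 5:a
7(b) covers 3:e
8(b) covers 7:b
9(d) covers 6:a, 8:b
floor of heap: 0:b, 4:a
completions by unplaced set U, small U first (add the entries for U minus each lowest piece of U):
  |U|=1: {9}:1
  |U|=2: {6,9}:1  {8,9}:1
  |U|=3: {5,6,9}:1  {6,8,9}:2  {7,8,9}:1
  |U|=4: {3,7,8,9}:1  {4,5,6,9}:1  {5,6,8,9}:3  {6,7,8,9}:3
  |U|=5: {2,3,7,8,9}:1  {3,6,7,8,9}:4  {4,5,6,8,9}:4  {5,6,7,8,9}:6
  |U|=6: {1,2,3,7,8,9}:1  {2,3,6,7,8,9}:5  {3,5,6,7,8,9}:10  {4,5,6,7,8,9}:10
  |U|=7: {0,1,2,3,7,8,9}:1  {1,2,3,6,7,8,9}:6  {2,3,5,6,7,8,9}:15  {3,4,5,6,7,8,9}:20
  |U|=8: {0,1,2,3,6,7,8,9}:7  {1,2,3,5,6,7,8,9}:21  {2,3,4,5,6,7,8,9}:35
  start at 0(b): 56
  start at 4(a): 28
sum over floor = 84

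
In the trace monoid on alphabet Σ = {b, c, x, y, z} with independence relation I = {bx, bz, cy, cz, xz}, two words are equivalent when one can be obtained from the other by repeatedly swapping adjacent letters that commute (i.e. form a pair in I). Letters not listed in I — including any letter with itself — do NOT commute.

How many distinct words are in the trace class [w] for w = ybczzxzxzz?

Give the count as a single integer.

piece 0:y — minimal
piece 1:b rests on {0:y}
piece 2:c rests on {1:b}
piece 3:z rests on {0:y}
piece 4:z rests on {3:z}
piece 5:x rests on {2:c}
piece 6:z rests on {4:z}
piece 7:x rests on {5:x}
piece 8:z rests on {6:z}
piece 9:z rests on {8:z}
minimal pieces: {0:y}
ways to finish when only these pieces remain (= sum over removing one remaining piece with nothing left below it):
  1 left: {7}→1  {9}→1
  2 left: {5,7}→1  {7,9}→2  {8,9}→1
  3 left: {2,5,7}→1  {5,7,9}→3  {6,8,9}→1  {7,8,9}→3
  4 left: {1,2,5,7}→1  {2,5,7,9}→4  {4,6,8,9}→1  {5,7,8,9}→6  {6,7,8,9}→4
  5 left: {1,2,5,7,9}→5  {2,5,7,8,9}→10  {3,4,6,8,9}→1  {4,6,7,8,9}→5  {5,6,7,8,9}→10
  6 left: {1,2,5,7,8,9}→15  {2,5,6,7,8,9}→20  {3,4,6,7,8,9}→6  {4,5,6,7,8,9}→15
  7 left: {1,2,5,6,7,8,9}→35  {2,4,5,6,7,8,9}→35  {3,4,5,6,7,8,9}→21
  8 left: {1,2,4,5,6,7,8,9}→70  {2,3,4,5,6,7,8,9}→56
  placing 0:y first → 126 extensions

126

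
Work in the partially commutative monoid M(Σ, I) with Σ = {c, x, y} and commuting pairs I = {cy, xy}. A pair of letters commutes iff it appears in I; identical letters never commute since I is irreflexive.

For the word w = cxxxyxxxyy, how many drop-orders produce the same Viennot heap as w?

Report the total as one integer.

drop 0:c onto floor
drop 1:x onto {0:c}
drop 2:x onto {1:x}
drop 3:x onto {2:x}
drop 4:y onto floor
drop 5:x onto {3:x}
drop 6:x onto {5:x}
drop 7:x onto {6:x}
drop 8:y onto {4:y}
drop 9:y onto {8:y}
ground layer = {0:c, 4:y}
drop-orders for the pieces not yet dropped (sum over which currently-grounded one goes next):
  1 to go: {7} 1  {9} 1
  2 to go: {6,7} 1  {7,9} 2  {8,9} 1
  3 to go: {4,8,9} 1  {5,6,7} 1  {6,7,9} 3  {7,8,9} 3
  4 to go: {3,5,6,7} 1  {4,7,8,9} 4  {5,6,7,9} 4  {6,7,8,9} 6
  5 to go: {2,3,5,6,7} 1  {3,5,6,7,9} 5  {4,6,7,8,9} 10  {5,6,7,8,9} 10
  6 to go: {1,2,3,5,6,7} 1  {2,3,5,6,7,9} 6  {3,5,6,7,8,9} 15  {4,5,6,7,8,9} 20
  7 to go: {0,1,2,3,5,6,7} 1  {1,2,3,5,6,7,9} 7  {2,3,5,6,7,8,9} 21  {3,4,5,6,7,8,9} 35
  8 to go: {0,1,2,3,5,6,7,9} 8  {1,2,3,5,6,7,8,9} 28  {2,3,4,5,6,7,8,9} 56
  if 0:c drops first: 84 orders
  if 4:y drops first: 36 orders
heap linearizations: 120

120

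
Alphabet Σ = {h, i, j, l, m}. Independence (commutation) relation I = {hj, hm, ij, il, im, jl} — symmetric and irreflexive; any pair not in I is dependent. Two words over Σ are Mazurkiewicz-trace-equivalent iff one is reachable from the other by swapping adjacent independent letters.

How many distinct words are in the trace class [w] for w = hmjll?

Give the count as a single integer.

#0=h has no predecessor
#1=m has no predecessor
#2=j depends on [1:m]
#3=l depends on [0:h, 1:m]
#4=l depends on [3:l]
sources: [0:h, 1:m]
N(rest) = Σ N(rest − s) over sources s of rest; N(one piece) = 1:
  size 1 → [2]=1  [4]=1
  size 2 → [2,4]=2  [3,4]=1
  size 3 → [0,3,4]=1  [2,3,4]=3
  first=0(h) contributes 3
  first=1(m) contributes 4
|[w]| = 7

7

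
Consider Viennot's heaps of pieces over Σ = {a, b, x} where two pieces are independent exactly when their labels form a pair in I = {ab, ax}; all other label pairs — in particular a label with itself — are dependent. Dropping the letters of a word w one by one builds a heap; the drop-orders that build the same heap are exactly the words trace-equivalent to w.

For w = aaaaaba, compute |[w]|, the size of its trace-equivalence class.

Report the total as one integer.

7

drop 0:a onto floor
drop 1:a onto {0:a}
drop 2:a onto {1:a}
drop 3:a onto {2:a}
drop 4:a onto {3:a}
drop 5:b onto floor
drop 6:a onto {4:a}
ground layer = {0:a, 5:b}
drop-orders for the pieces not yet dropped (sum over which currently-grounded one goes next):
  1 to go: {5} 1  {6} 1
  2 to go: {4,6} 1  {5,6} 2
  3 to go: {3,4,6} 1  {4,5,6} 3
  4 to go: {2,3,4,6} 1  {3,4,5,6} 4
  5 to go: {1,2,3,4,6} 1  {2,3,4,5,6} 5
  if 0:a drops first: 6 orders
  if 5:b drops first: 1 orders
heap linearizations: 7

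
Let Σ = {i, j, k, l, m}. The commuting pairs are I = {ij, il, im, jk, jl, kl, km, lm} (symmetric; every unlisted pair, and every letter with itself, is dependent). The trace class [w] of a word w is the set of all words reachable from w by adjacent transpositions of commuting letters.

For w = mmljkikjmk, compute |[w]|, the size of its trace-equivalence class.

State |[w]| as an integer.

1260

0(m) covers ∅
1(m) covers 0:m
2(l) covers ∅
3(j) covers 1:m
4(k) covers ∅
5(i) covers 4:k
6(k) covers 5:i
7(j) covers 3:j
8(m) covers 7:j
9(k) covers 6:k
floor of heap: 0:m, 2:l, 4:k
completions by unplaced set U, small U first (add the entries for U minus each lowest piece of U):
  |U|=1: {2}:1  {8}:1  {9}:1
  |U|=2: {2,8}:2  {2,9}:2  {6,9}:1  {7,8}:1  {8,9}:2
  |U|=3: {2,6,9}:3  {2,7,8}:3  {2,8,9}:6  {3,7,8}:1  {5,6,9}:1  {6,8,9}:3  {7,8,9}:3
  |U|=4: {1,3,7,8}:1  {2,3,7,8}:4  {2,5,6,9}:4  {2,6,8,9}:12  {2,7,8,9}:12  {3,7,8,9}:4  {4,5,6,9}:1  {5,6,8,9}:4  {6,7,8,9}:6
  |U|=5: {0,1,3,7,8}:1  {1,2,3,7,8}:5  {1,3,7,8,9}:5  {2,3,7,8,9}:20  {2,4,5,6,9}:5  {2,5,6,8,9}:20  {2,6,7,8,9}:30  {3,6,7,8,9}:10  {4,5,6,8,9}:5  {5,6,7,8,9}:10
  |U|=6: {0,1,2,3,7,8}:6  {0,1,3,7,8,9}:6  {1,2,3,7,8,9}:30  {1,3,6,7,8,9}:15  {2,3,6,7,8,9}:60  {2,4,5,6,8,9}:30  {2,5,6,7,8,9}:60  {3,5,6,7,8,9}:20  {4,5,6,7,8,9}:15
  |U|=7: {0,1,2,3,7,8,9}:42  {0,1,3,6,7,8,9}:21  {1,2,3,6,7,8,9}:105  {1,3,5,6,7,8,9}:35  {2,3,5,6,7,8,9}:140  {2,4,5,6,7,8,9}:105  {3,4,5,6,7,8,9}:35
  |U|=8: {0,1,2,3,6,7,8,9}:168  {0,1,3,5,6,7,8,9}:56  {1,2,3,5,6,7,8,9}:280  {1,3,4,5,6,7,8,9}:70  {2,3,4,5,6,7,8,9}:280
  start at 0(m): 630
  start at 2(l): 126
  start at 4(k): 504
sum over floor = 1260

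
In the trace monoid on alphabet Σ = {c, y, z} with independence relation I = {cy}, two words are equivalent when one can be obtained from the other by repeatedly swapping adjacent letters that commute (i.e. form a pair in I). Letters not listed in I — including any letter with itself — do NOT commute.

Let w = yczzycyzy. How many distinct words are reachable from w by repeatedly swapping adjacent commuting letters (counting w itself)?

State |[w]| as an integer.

drop 0:y onto floor
drop 1:c onto floor
drop 2:z onto {0:y, 1:c}
drop 3:z onto {2:z}
drop 4:y onto {3:z}
drop 5:c onto {3:z}
drop 6:y onto {4:y}
drop 7:z onto {5:c, 6:y}
drop 8:y onto {7:z}
ground layer = {0:y, 1:c}
drop-orders for the pieces not yet dropped (sum over which currently-grounded one goes next):
  1 to go: {8} 1
  2 to go: {7,8} 1
  3 to go: {5,7,8} 1  {6,7,8} 1
  4 to go: {4,6,7,8} 1  {5,6,7,8} 2
  5 to go: {4,5,6,7,8} 3
  6 to go: {3,4,5,6,7,8} 3
  7 to go: {2,3,4,5,6,7,8} 3
  if 0:y drops first: 3 orders
  if 1:c drops first: 3 orders
heap linearizations: 6

6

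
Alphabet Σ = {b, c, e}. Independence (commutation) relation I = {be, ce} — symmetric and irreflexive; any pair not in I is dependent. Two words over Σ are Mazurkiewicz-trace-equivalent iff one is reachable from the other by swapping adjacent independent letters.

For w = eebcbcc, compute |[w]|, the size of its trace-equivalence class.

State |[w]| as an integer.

21

#0=e has no predecessor
#1=e depends on [0:e]
#2=b has no predecessor
#3=c depends on [2:b]
#4=b depends on [3:c]
#5=c depends on [4:b]
#6=c depends on [5:c]
sources: [0:e, 2:b]
N(rest) = Σ N(rest − s) over sources s of rest; N(one piece) = 1:
  size 1 → [1]=1  [6]=1
  size 2 → [0,1]=1  [1,6]=2  [5,6]=1
  size 3 → [0,1,6]=3  [1,5,6]=3  [4,5,6]=1
  size 4 → [0,1,5,6]=6  [1,4,5,6]=4  [3,4,5,6]=1
  size 5 → [0,1,4,5,6]=10  [1,3,4,5,6]=5  [2,3,4,5,6]=1
  first=0(e) contributes 6
  first=2(b) contributes 15
|[w]| = 21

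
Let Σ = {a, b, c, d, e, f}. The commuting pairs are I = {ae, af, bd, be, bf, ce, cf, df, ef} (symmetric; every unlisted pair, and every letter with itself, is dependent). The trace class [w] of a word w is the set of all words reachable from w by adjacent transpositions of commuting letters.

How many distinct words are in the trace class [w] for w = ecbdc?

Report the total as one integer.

5

#0=e has no predecessor
#1=c has no predecessor
#2=b depends on [1:c]
#3=d depends on [0:e, 1:c]
#4=c depends on [2:b, 3:d]
sources: [0:e, 1:c]
N(rest) = Σ N(rest − s) over sources s of rest; N(one piece) = 1:
  size 1 → [4]=1
  size 2 → [2,4]=1  [3,4]=1
  size 3 → [0,3,4]=1  [2,3,4]=2
  first=0(e) contributes 2
  first=1(c) contributes 3
|[w]| = 5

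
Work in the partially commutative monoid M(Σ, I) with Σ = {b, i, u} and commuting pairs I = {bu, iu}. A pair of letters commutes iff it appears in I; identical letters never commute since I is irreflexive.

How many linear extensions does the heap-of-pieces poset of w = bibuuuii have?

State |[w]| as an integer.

0(b) covers ∅
1(i) covers 0:b
2(b) covers 1:i
3(u) covers ∅
4(u) covers 3:u
5(u) covers 4:u
6(i) covers 2:b
7(i) covers 6:i
floor of heap: 0:b, 3:u
completions by unplaced set U, small U first (add the entries for U minus each lowest piece of U):
  |U|=1: {5}:1  {7}:1
  |U|=2: {4,5}:1  {5,7}:2  {6,7}:1
  |U|=3: {2,6,7}:1  {3,4,5}:1  {4,5,7}:3  {5,6,7}:3
  |U|=4: {1,2,6,7}:1  {2,5,6,7}:4  {3,4,5,7}:4  {4,5,6,7}:6
  |U|=5: {0,1,2,6,7}:1  {1,2,5,6,7}:5  {2,4,5,6,7}:10  {3,4,5,6,7}:10
  |U|=6: {0,1,2,5,6,7}:6  {1,2,4,5,6,7}:15  {2,3,4,5,6,7}:20
  start at 0(b): 35
  start at 3(u): 21
sum over floor = 56

56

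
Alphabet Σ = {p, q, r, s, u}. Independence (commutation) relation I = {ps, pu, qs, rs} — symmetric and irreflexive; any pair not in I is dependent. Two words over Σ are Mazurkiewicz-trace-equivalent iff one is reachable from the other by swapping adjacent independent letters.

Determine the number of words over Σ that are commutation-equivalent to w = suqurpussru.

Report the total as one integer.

0(s) covers ∅
1(u) covers 0:s
2(q) covers 1:u
3(u) covers 2:q
4(r) covers 3:u
5(p) covers 4:r
6(u) covers 4:r
7(s) covers 6:u
8(s) covers 7:s
9(r) covers 5:p, 6:u
10(u) covers 8:s, 9:r
floor of heap: 0:s
completions by unplaced set U, small U first (add the entries for U minus each lowest piece of U):
  |U|=1: {10}:1
  |U|=2: {8,10}:1  {9,10}:1
  |U|=3: {5,9,10}:1  {7,8,10}:1  {8,9,10}:2
  |U|=4: {5,8,9,10}:3  {7,8,9,10}:3
  |U|=5: {5,7,8,9,10}:6  {6,7,8,9,10}:3
  |U|=6: {5,6,7,8,9,10}:9
  |U|=7: {4,5,6,7,8,9,10}:9
  |U|=8: {3,4,5,6,7,8,9,10}:9
  |U|=9: {2,3,4,5,6,7,8,9,10}:9
  start at 0(s): 9

9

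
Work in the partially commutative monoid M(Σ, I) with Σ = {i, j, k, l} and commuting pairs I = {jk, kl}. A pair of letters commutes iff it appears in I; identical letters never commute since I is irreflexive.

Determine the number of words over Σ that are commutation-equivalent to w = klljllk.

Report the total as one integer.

0(k) covers ∅
1(l) covers ∅
2(l) covers 1:l
3(j) covers 2:l
4(l) covers 3:j
5(l) covers 4:l
6(k) covers 0:k
floor of heap: 0:k, 1:l
completions by unplaced set U, small U first (add the entries for U minus each lowest piece of U):
  |U|=1: {5}:1  {6}:1
  |U|=2: {0,6}:1  {4,5}:1  {5,6}:2
  |U|=3: {0,5,6}:3  {3,4,5}:1  {4,5,6}:3
  |U|=4: {0,4,5,6}:6  {2,3,4,5}:1  {3,4,5,6}:4
  |U|=5: {0,3,4,5,6}:10  {1,2,3,4,5}:1  {2,3,4,5,6}:5
  start at 0(k): 6
  start at 1(l): 15
sum over floor = 21

21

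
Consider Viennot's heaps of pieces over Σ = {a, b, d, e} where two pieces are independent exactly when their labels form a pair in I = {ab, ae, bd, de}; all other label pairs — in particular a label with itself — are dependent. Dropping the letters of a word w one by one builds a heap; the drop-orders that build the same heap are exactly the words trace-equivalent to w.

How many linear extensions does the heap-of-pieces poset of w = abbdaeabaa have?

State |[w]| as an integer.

piece 0:a — minimal
piece 1:b — minimal
piece 2:b rests on {1:b}
piece 3:d rests on {0:a}
piece 4:a rests on {3:d}
piece 5:e rests on {2:b}
piece 6:a rests on {4:a}
piece 7:b rests on {5:e}
piece 8:a rests on {6:a}
piece 9:a rests on {8:a}
minimal pieces: {0:a, 1:b}
ways to finish when only these pieces remain (= sum over removing one remaining piece with nothing left below it):
  1 left: {7}→1  {9}→1
  2 left: {5,7}→1  {7,9}→2  {8,9}→1
  3 left: {2,5,7}→1  {5,7,9}→3  {6,8,9}→1  {7,8,9}→3
  4 left: {1,2,5,7}→1  {2,5,7,9}→4  {4,6,8,9}→1  {5,7,8,9}→6  {6,7,8,9}→4
  5 left: {1,2,5,7,9}→5  {2,5,7,8,9}→10  {3,4,6,8,9}→1  {4,6,7,8,9}→5  {5,6,7,8,9}→10
  6 left: {0,3,4,6,8,9}→1  {1,2,5,7,8,9}→15  {2,5,6,7,8,9}→20  {3,4,6,7,8,9}→6  {4,5,6,7,8,9}→15
  7 left: {0,3,4,6,7,8,9}→7  {1,2,5,6,7,8,9}→35  {2,4,5,6,7,8,9}→35  {3,4,5,6,7,8,9}→21
  8 left: {0,3,4,5,6,7,8,9}→28  {1,2,4,5,6,7,8,9}→70  {2,3,4,5,6,7,8,9}→56
  placing 0:a first → 126 extensions
  placing 1:b first → 84 extensions
total linear extensions = 210

210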